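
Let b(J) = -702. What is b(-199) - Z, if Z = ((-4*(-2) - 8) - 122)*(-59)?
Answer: -7900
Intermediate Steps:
Z = 7198 (Z = ((8 - 8) - 122)*(-59) = (0 - 122)*(-59) = -122*(-59) = 7198)
b(-199) - Z = -702 - 1*7198 = -702 - 7198 = -7900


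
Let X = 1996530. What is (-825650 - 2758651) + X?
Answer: -1587771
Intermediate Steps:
(-825650 - 2758651) + X = (-825650 - 2758651) + 1996530 = -3584301 + 1996530 = -1587771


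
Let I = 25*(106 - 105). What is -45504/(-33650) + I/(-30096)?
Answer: 684323567/506365200 ≈ 1.3514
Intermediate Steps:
I = 25 (I = 25*1 = 25)
-45504/(-33650) + I/(-30096) = -45504/(-33650) + 25/(-30096) = -45504*(-1/33650) + 25*(-1/30096) = 22752/16825 - 25/30096 = 684323567/506365200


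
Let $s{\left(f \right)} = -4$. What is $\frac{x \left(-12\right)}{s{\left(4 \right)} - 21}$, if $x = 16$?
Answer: $\frac{192}{25} \approx 7.68$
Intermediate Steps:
$\frac{x \left(-12\right)}{s{\left(4 \right)} - 21} = \frac{16 \left(-12\right)}{-4 - 21} = - \frac{192}{-25} = \left(-192\right) \left(- \frac{1}{25}\right) = \frac{192}{25}$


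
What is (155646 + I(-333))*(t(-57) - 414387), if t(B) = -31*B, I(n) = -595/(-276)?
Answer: -64223542045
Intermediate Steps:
I(n) = 595/276 (I(n) = -595*(-1/276) = 595/276)
(155646 + I(-333))*(t(-57) - 414387) = (155646 + 595/276)*(-31*(-57) - 414387) = 42958891*(1767 - 414387)/276 = (42958891/276)*(-412620) = -64223542045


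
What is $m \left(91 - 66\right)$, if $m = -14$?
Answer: $-350$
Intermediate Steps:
$m \left(91 - 66\right) = - 14 \left(91 - 66\right) = \left(-14\right) 25 = -350$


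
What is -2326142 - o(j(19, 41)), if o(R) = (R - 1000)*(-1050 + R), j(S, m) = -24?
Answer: -3425918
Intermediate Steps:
o(R) = (-1050 + R)*(-1000 + R) (o(R) = (-1000 + R)*(-1050 + R) = (-1050 + R)*(-1000 + R))
-2326142 - o(j(19, 41)) = -2326142 - (1050000 + (-24)² - 2050*(-24)) = -2326142 - (1050000 + 576 + 49200) = -2326142 - 1*1099776 = -2326142 - 1099776 = -3425918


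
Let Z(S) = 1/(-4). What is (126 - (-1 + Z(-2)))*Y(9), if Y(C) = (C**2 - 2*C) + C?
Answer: 9162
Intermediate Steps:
Z(S) = -1/4 (Z(S) = 1*(-1/4) = -1/4)
Y(C) = C**2 - C
(126 - (-1 + Z(-2)))*Y(9) = (126 - (-1 - 1/4))*(9*(-1 + 9)) = (126 - 1*(-5/4))*(9*8) = (126 + 5/4)*72 = (509/4)*72 = 9162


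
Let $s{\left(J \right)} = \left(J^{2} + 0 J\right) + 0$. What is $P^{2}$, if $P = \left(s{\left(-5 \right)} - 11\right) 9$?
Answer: $15876$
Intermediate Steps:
$s{\left(J \right)} = J^{2}$ ($s{\left(J \right)} = \left(J^{2} + 0\right) + 0 = J^{2} + 0 = J^{2}$)
$P = 126$ ($P = \left(\left(-5\right)^{2} - 11\right) 9 = \left(25 - 11\right) 9 = 14 \cdot 9 = 126$)
$P^{2} = 126^{2} = 15876$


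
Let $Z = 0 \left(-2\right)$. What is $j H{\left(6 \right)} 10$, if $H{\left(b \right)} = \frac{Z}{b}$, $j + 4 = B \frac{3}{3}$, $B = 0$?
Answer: $0$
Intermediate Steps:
$Z = 0$
$j = -4$ ($j = -4 + 0 \cdot \frac{3}{3} = -4 + 0 \cdot 3 \cdot \frac{1}{3} = -4 + 0 \cdot 1 = -4 + 0 = -4$)
$H{\left(b \right)} = 0$ ($H{\left(b \right)} = \frac{0}{b} = 0$)
$j H{\left(6 \right)} 10 = \left(-4\right) 0 \cdot 10 = 0 \cdot 10 = 0$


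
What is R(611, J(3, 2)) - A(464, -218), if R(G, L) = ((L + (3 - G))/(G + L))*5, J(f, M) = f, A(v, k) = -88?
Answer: 51007/614 ≈ 83.073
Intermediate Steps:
R(G, L) = 5*(3 + L - G)/(G + L) (R(G, L) = ((3 + L - G)/(G + L))*5 = 5*(3 + L - G)/(G + L))
R(611, J(3, 2)) - A(464, -218) = 5*(3 + 3 - 1*611)/(611 + 3) - 1*(-88) = 5*(3 + 3 - 611)/614 + 88 = 5*(1/614)*(-605) + 88 = -3025/614 + 88 = 51007/614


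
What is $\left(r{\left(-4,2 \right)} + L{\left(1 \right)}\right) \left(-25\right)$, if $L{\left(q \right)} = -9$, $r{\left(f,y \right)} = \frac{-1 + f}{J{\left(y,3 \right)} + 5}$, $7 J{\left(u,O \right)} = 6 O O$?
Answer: $\frac{20900}{89} \approx 234.83$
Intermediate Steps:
$J{\left(u,O \right)} = \frac{6 O^{2}}{7}$ ($J{\left(u,O \right)} = \frac{6 O O}{7} = \frac{6 O^{2}}{7}$)
$r{\left(f,y \right)} = - \frac{7}{89} + \frac{7 f}{89}$ ($r{\left(f,y \right)} = \frac{-1 + f}{\frac{6 \cdot 3^{2}}{7} + 5} = \frac{-1 + f}{\frac{6}{7} \cdot 9 + 5} = \frac{-1 + f}{\frac{54}{7} + 5} = \frac{-1 + f}{\frac{89}{7}} = \left(-1 + f\right) \frac{7}{89} = - \frac{7}{89} + \frac{7 f}{89}$)
$\left(r{\left(-4,2 \right)} + L{\left(1 \right)}\right) \left(-25\right) = \left(\left(- \frac{7}{89} + \frac{7}{89} \left(-4\right)\right) - 9\right) \left(-25\right) = \left(\left(- \frac{7}{89} - \frac{28}{89}\right) - 9\right) \left(-25\right) = \left(- \frac{35}{89} - 9\right) \left(-25\right) = \left(- \frac{836}{89}\right) \left(-25\right) = \frac{20900}{89}$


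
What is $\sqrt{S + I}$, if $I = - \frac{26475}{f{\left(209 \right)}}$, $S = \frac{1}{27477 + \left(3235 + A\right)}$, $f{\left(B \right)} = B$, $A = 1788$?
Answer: $\frac{i \sqrt{2337808119647}}{135850} \approx 11.255 i$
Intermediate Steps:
$S = \frac{1}{32500}$ ($S = \frac{1}{27477 + \left(3235 + 1788\right)} = \frac{1}{27477 + 5023} = \frac{1}{32500} \approx 3.0769 \cdot 10^{-5}$)
$I = - \frac{26475}{209} \approx -126.67$
$\sqrt{S + I} = \sqrt{\frac{1}{32500} - \frac{26475}{209}} = \sqrt{- \frac{860437291}{6792500}} = \frac{i \sqrt{2337808119647}}{135850}$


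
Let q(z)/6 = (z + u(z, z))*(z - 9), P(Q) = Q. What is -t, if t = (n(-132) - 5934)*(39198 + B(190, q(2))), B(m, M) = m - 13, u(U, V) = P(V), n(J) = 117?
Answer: 229044375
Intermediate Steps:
u(U, V) = V
q(z) = 12*z*(-9 + z) (q(z) = 6*((z + z)*(z - 9)) = 6*((2*z)*(-9 + z)) = 6*(2*z*(-9 + z)) = 12*z*(-9 + z))
B(m, M) = -13 + m
t = -229044375 (t = (117 - 5934)*(39198 + (-13 + 190)) = -5817*(39198 + 177) = -5817*39375 = -229044375)
-t = -1*(-229044375) = 229044375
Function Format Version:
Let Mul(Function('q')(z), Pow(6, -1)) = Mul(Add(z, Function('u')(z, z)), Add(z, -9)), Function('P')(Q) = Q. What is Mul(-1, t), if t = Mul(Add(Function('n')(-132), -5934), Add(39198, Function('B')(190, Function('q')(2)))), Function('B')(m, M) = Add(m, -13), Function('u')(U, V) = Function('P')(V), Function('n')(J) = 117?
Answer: 229044375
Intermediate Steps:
Function('u')(U, V) = V
Function('q')(z) = Mul(12, z, Add(-9, z)) (Function('q')(z) = Mul(6, Mul(Add(z, z), Add(z, -9))) = Mul(6, Mul(Mul(2, z), Add(-9, z))) = Mul(6, Mul(2, z, Add(-9, z))) = Mul(12, z, Add(-9, z)))
Function('B')(m, M) = Add(-13, m)
t = -229044375 (t = Mul(Add(117, -5934), Add(39198, Add(-13, 190))) = Mul(-5817, Add(39198, 177)) = Mul(-5817, 39375) = -229044375)
Mul(-1, t) = Mul(-1, -229044375) = 229044375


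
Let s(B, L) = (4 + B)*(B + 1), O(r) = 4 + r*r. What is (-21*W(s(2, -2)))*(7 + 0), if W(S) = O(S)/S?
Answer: -8036/3 ≈ -2678.7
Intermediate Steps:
O(r) = 4 + r**2
s(B, L) = (1 + B)*(4 + B) (s(B, L) = (4 + B)*(1 + B) = (1 + B)*(4 + B))
W(S) = (4 + S**2)/S
(-21*W(s(2, -2)))*(7 + 0) = (-21*((4 + 2**2 + 5*2) + 4/(4 + 2**2 + 5*2)))*(7 + 0) = -21*((4 + 4 + 10) + 4/(4 + 4 + 10))*7 = -21*(18 + 4/18)*7 = -21*(18 + 4*(1/18))*7 = -21*(18 + 2/9)*7 = -21*164/9*7 = -1148/3*7 = -8036/3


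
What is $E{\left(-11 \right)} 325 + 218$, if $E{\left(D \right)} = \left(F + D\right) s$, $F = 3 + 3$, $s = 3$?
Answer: $-4657$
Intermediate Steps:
$F = 6$
$E{\left(D \right)} = 18 + 3 D$ ($E{\left(D \right)} = \left(6 + D\right) 3 = 18 + 3 D$)
$E{\left(-11 \right)} 325 + 218 = \left(18 + 3 \left(-11\right)\right) 325 + 218 = \left(18 - 33\right) 325 + 218 = \left(-15\right) 325 + 218 = -4875 + 218 = -4657$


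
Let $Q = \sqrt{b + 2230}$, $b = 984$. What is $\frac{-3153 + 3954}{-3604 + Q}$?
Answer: $- \frac{481134}{2164267} - \frac{267 \sqrt{3214}}{4328534} \approx -0.22581$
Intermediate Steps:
$Q = \sqrt{3214}$ ($Q = \sqrt{984 + 2230} = \sqrt{3214} \approx 56.692$)
$\frac{-3153 + 3954}{-3604 + Q} = \frac{-3153 + 3954}{-3604 + \sqrt{3214}} = \frac{801}{-3604 + \sqrt{3214}}$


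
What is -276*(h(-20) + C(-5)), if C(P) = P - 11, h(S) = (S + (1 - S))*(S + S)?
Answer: 15456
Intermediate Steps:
h(S) = 2*S (h(S) = 1*(2*S) = 2*S)
C(P) = -11 + P
-276*(h(-20) + C(-5)) = -276*(2*(-20) + (-11 - 5)) = -276*(-40 - 16) = -276*(-56) = 15456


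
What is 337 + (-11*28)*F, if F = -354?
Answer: 109369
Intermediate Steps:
337 + (-11*28)*F = 337 - 11*28*(-354) = 337 - 308*(-354) = 337 + 109032 = 109369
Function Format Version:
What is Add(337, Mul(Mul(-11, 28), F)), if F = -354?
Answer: 109369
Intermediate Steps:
Add(337, Mul(Mul(-11, 28), F)) = Add(337, Mul(Mul(-11, 28), -354)) = Add(337, Mul(-308, -354)) = Add(337, 109032) = 109369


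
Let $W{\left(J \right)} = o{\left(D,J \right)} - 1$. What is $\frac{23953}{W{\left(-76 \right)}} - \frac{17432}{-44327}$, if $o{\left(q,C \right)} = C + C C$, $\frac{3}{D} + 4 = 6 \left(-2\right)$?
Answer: $\frac{1161109599}{252619573} \approx 4.5963$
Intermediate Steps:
$D = - \frac{3}{16}$ ($D = \frac{3}{-4 + 6 \left(-2\right)} = \frac{3}{-4 - 12} = \frac{3}{-16} = 3 \left(- \frac{1}{16}\right) = - \frac{3}{16} \approx -0.1875$)
$o{\left(q,C \right)} = C + C^{2}$
$W{\left(J \right)} = -1 + J \left(1 + J\right)$ ($W{\left(J \right)} = J \left(1 + J\right) - 1 = -1 + J \left(1 + J\right)$)
$\frac{23953}{W{\left(-76 \right)}} - \frac{17432}{-44327} = \frac{23953}{-1 - 76 \left(1 - 76\right)} - \frac{17432}{-44327} = \frac{23953}{-1 - -5700} - - \frac{17432}{44327} = \frac{23953}{-1 + 5700} + \frac{17432}{44327} = \frac{23953}{5699} + \frac{17432}{44327} = \frac{1161109599}{252619573}$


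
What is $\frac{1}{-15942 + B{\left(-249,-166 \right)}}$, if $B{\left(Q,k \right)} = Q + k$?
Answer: $- \frac{1}{16357} \approx -6.1136 \cdot 10^{-5}$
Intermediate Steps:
$\frac{1}{-15942 + B{\left(-249,-166 \right)}} = \frac{1}{-15942 - 415} = \frac{1}{-16357} = - \frac{1}{16357}$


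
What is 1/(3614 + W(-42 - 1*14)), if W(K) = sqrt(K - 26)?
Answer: 1807/6530539 - I*sqrt(82)/13061078 ≈ 0.0002767 - 6.9331e-7*I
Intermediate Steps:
W(K) = sqrt(-26 + K)
1/(3614 + W(-42 - 1*14)) = 1/(3614 + sqrt(-26 + (-42 - 1*14))) = 1/(3614 + sqrt(-26 + (-42 - 14))) = 1/(3614 + sqrt(-26 - 56)) = 1/(3614 + sqrt(-82)) = 1/(3614 + I*sqrt(82))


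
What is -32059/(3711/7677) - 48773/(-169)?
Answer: -13804255588/209053 ≈ -66032.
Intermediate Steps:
-32059/(3711/7677) - 48773/(-169) = -32059/(3711*(1/7677)) - 48773*(-1/169) = -32059/1237/2559 + 48773/169 = -32059*2559/1237 + 48773/169 = -82038981/1237 + 48773/169 = -13804255588/209053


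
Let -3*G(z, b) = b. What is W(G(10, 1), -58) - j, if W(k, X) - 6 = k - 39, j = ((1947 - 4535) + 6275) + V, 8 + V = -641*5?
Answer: -1522/3 ≈ -507.33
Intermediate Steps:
V = -3213 (V = -8 - 641*5 = -8 - 3205 = -3213)
j = 474 (j = ((1947 - 4535) + 6275) - 3213 = (-2588 + 6275) - 3213 = 3687 - 3213 = 474)
G(z, b) = -b/3
W(k, X) = -33 + k (W(k, X) = 6 + (k - 39) = 6 + (-39 + k) = -33 + k)
W(G(10, 1), -58) - j = (-33 - ⅓*1) - 1*474 = (-33 - ⅓) - 474 = -100/3 - 474 = -1522/3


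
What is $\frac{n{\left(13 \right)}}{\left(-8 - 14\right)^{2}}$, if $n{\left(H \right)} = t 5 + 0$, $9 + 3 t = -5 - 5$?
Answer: $- \frac{95}{1452} \approx -0.065427$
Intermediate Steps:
$t = - \frac{19}{3}$ ($t = -3 + \frac{-5 - 5}{3} = -3 + \frac{1}{3} \left(-10\right) = -3 - \frac{10}{3} = - \frac{19}{3} \approx -6.3333$)
$n{\left(H \right)} = - \frac{95}{3}$ ($n{\left(H \right)} = \left(- \frac{19}{3}\right) 5 + 0 = - \frac{95}{3} + 0 = - \frac{95}{3}$)
$\frac{n{\left(13 \right)}}{\left(-8 - 14\right)^{2}} = - \frac{95}{3 \left(-8 - 14\right)^{2}} = - \frac{95}{3 \left(-22\right)^{2}} = - \frac{95}{3 \cdot 484} = \left(- \frac{95}{3}\right) \frac{1}{484} = - \frac{95}{1452}$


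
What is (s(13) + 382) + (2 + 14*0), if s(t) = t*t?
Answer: 553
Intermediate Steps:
s(t) = t²
(s(13) + 382) + (2 + 14*0) = (13² + 382) + (2 + 14*0) = (169 + 382) + (2 + 0) = 551 + 2 = 553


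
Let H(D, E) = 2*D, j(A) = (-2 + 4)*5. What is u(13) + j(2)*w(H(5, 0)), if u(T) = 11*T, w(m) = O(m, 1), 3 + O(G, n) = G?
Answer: 213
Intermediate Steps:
j(A) = 10 (j(A) = 2*5 = 10)
O(G, n) = -3 + G
w(m) = -3 + m
u(13) + j(2)*w(H(5, 0)) = 11*13 + 10*(-3 + 2*5) = 143 + 10*(-3 + 10) = 143 + 10*7 = 143 + 70 = 213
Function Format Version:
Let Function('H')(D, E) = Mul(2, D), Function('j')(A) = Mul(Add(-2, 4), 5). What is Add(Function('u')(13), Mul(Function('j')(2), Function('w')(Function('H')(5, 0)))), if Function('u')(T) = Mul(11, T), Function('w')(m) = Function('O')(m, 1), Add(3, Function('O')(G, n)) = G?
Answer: 213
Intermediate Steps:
Function('j')(A) = 10 (Function('j')(A) = Mul(2, 5) = 10)
Function('O')(G, n) = Add(-3, G)
Function('w')(m) = Add(-3, m)
Add(Function('u')(13), Mul(Function('j')(2), Function('w')(Function('H')(5, 0)))) = Add(Mul(11, 13), Mul(10, Add(-3, Mul(2, 5)))) = Add(143, Mul(10, Add(-3, 10))) = Add(143, Mul(10, 7)) = Add(143, 70) = 213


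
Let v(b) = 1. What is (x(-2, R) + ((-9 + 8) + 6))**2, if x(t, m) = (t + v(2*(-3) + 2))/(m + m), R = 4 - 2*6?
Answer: 6561/256 ≈ 25.629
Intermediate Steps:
R = -8 (R = 4 - 12 = -8)
x(t, m) = (1 + t)/(2*m) (x(t, m) = (t + 1)/(m + m) = (1 + t)/((2*m)) = (1 + t)*(1/(2*m)) = (1 + t)/(2*m))
(x(-2, R) + ((-9 + 8) + 6))**2 = ((1/2)*(1 - 2)/(-8) + ((-9 + 8) + 6))**2 = ((1/2)*(-1/8)*(-1) + (-1 + 6))**2 = (1/16 + 5)**2 = (81/16)**2 = 6561/256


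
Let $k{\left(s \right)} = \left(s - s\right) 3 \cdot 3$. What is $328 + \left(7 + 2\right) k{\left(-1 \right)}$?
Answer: $328$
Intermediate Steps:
$k{\left(s \right)} = 0$ ($k{\left(s \right)} = 0 \cdot 3 \cdot 3 = 0 \cdot 3 = 0$)
$328 + \left(7 + 2\right) k{\left(-1 \right)} = 328 + \left(7 + 2\right) 0 = 328 + 9 \cdot 0 = 328 + 0 = 328$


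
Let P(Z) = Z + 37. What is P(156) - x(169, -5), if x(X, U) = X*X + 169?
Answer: -28537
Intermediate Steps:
x(X, U) = 169 + X² (x(X, U) = X² + 169 = 169 + X²)
P(Z) = 37 + Z
P(156) - x(169, -5) = (37 + 156) - (169 + 169²) = 193 - (169 + 28561) = 193 - 1*28730 = 193 - 28730 = -28537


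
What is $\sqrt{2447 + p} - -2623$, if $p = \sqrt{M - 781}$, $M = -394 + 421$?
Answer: $2623 + \sqrt{2447 + i \sqrt{754}} \approx 2672.5 + 0.27754 i$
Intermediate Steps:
$M = 27$
$p = i \sqrt{754}$ ($p = \sqrt{27 - 781} = \sqrt{-754} = i \sqrt{754} \approx 27.459 i$)
$\sqrt{2447 + p} - -2623 = \sqrt{2447 + i \sqrt{754}} - -2623 = \sqrt{2447 + i \sqrt{754}} + 2623 = 2623 + \sqrt{2447 + i \sqrt{754}}$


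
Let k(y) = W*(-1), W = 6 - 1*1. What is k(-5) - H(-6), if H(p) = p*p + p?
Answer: -35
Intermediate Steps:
H(p) = p + p² (H(p) = p² + p = p + p²)
W = 5 (W = 6 - 1 = 5)
k(y) = -5 (k(y) = 5*(-1) = -5)
k(-5) - H(-6) = -5 - (-6)*(1 - 6) = -5 - (-6)*(-5) = -5 - 1*30 = -5 - 30 = -35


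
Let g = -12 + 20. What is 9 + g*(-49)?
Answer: -383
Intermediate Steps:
g = 8
9 + g*(-49) = 9 + 8*(-49) = 9 - 392 = -383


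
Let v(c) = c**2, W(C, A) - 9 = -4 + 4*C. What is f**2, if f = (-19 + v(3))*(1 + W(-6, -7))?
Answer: 32400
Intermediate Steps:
W(C, A) = 5 + 4*C (W(C, A) = 9 + (-4 + 4*C) = 5 + 4*C)
f = 180 (f = (-19 + 3**2)*(1 + (5 + 4*(-6))) = (-19 + 9)*(1 + (5 - 24)) = -10*(1 - 19) = -10*(-18) = 180)
f**2 = 180**2 = 32400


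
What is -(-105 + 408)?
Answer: -303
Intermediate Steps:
-(-105 + 408) = -1*303 = -303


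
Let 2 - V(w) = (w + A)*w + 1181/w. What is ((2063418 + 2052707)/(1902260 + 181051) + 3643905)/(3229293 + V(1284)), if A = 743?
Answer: 3249115555828240/558735598484619 ≈ 5.8151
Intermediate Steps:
V(w) = 2 - 1181/w - w*(743 + w) (V(w) = 2 - ((w + 743)*w + 1181/w) = 2 - ((743 + w)*w + 1181/w) = 2 - (w*(743 + w) + 1181/w) = 2 - (1181/w + w*(743 + w)) = 2 + (-1181/w - w*(743 + w)) = 2 - 1181/w - w*(743 + w))
((2063418 + 2052707)/(1902260 + 181051) + 3643905)/(3229293 + V(1284)) = ((2063418 + 2052707)/(1902260 + 181051) + 3643905)/(3229293 + (2 - 1*1284² - 1181/1284 - 743*1284)) = (4116125/2083311 + 3643905)/(3229293 + (2 - 1*1648656 - 1181*1/1284 - 954012)) = (4116125*(1/2083311) + 3643905)/(3229293 + (2 - 1648656 - 1181/1284 - 954012)) = (4116125/2083311 + 3643905)/(3229293 - 3341824325/1284) = 7591391485580/(2083311*(804587887/1284)) = (7591391485580/2083311)*(1284/804587887) = 3249115555828240/558735598484619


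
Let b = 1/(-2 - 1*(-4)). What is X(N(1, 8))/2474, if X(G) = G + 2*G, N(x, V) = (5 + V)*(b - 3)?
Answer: -195/4948 ≈ -0.039410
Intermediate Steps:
b = 1/2 (b = 1/(-2 + 4) = 1/2 ≈ 0.50000)
N(x, V) = -25/2 - 5*V/2 (N(x, V) = (5 + V)*(1/2 - 3) = (5 + V)*(-5/2) = -25/2 - 5*V/2)
X(G) = 3*G
X(N(1, 8))/2474 = (3*(-25/2 - 5/2*8))/2474 = (3*(-25/2 - 20))*(1/2474) = (3*(-65/2))*(1/2474) = -195/2*1/2474 = -195/4948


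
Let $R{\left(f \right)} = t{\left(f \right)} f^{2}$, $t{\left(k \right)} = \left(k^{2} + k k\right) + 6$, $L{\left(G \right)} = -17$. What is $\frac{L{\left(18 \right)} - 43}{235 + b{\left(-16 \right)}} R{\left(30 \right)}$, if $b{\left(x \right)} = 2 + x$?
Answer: $- \frac{97524000}{221} \approx -4.4129 \cdot 10^{5}$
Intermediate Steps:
$t{\left(k \right)} = 6 + 2 k^{2}$ ($t{\left(k \right)} = \left(k^{2} + k^{2}\right) + 6 = 2 k^{2} + 6 = 6 + 2 k^{2}$)
$R{\left(f \right)} = f^{2} \left(6 + 2 f^{2}\right)$ ($R{\left(f \right)} = \left(6 + 2 f^{2}\right) f^{2} = f^{2} \left(6 + 2 f^{2}\right)$)
$\frac{L{\left(18 \right)} - 43}{235 + b{\left(-16 \right)}} R{\left(30 \right)} = \frac{-17 - 43}{235 + \left(2 - 16\right)} 2 \cdot 30^{2} \left(3 + 30^{2}\right) = - \frac{60}{235 - 14} \cdot 2 \cdot 900 \left(3 + 900\right) = - \frac{60}{221} \cdot 2 \cdot 900 \cdot 903 = \left(-60\right) \frac{1}{221} \cdot 1625400 = \left(- \frac{60}{221}\right) 1625400 = - \frac{97524000}{221}$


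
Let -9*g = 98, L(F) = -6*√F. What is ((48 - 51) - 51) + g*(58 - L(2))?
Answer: -6170/9 - 196*√2/3 ≈ -777.95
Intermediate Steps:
g = -98/9 (g = -⅑*98 = -98/9 ≈ -10.889)
((48 - 51) - 51) + g*(58 - L(2)) = ((48 - 51) - 51) - 98*(58 - (-6)*√2)/9 = (-3 - 51) - 98*(58 + 6*√2)/9 = -54 + (-5684/9 - 196*√2/3) = -6170/9 - 196*√2/3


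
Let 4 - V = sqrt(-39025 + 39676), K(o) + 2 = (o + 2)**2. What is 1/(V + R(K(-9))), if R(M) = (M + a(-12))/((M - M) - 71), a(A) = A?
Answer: -5893/1073230 - 5041*sqrt(651)/3219690 ≈ -0.045439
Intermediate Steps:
K(o) = -2 + (2 + o)**2 (K(o) = -2 + (o + 2)**2 = -2 + (2 + o)**2)
R(M) = 12/71 - M/71 (R(M) = (M - 12)/((M - M) - 71) = (-12 + M)/(0 - 71) = (-12 + M)/(-71) = (-12 + M)*(-1/71) = 12/71 - M/71)
V = 4 - sqrt(651) (V = 4 - sqrt(-39025 + 39676) = 4 - sqrt(651) ≈ -21.515)
1/(V + R(K(-9))) = 1/((4 - sqrt(651)) + (12/71 - (-2 + (2 - 9)**2)/71)) = 1/((4 - sqrt(651)) + (12/71 - (-2 + (-7)**2)/71)) = 1/((4 - sqrt(651)) + (12/71 - (-2 + 49)/71)) = 1/((4 - sqrt(651)) + (12/71 - 1/71*47)) = 1/((4 - sqrt(651)) + (12/71 - 47/71)) = 1/((4 - sqrt(651)) - 35/71) = 1/(249/71 - sqrt(651))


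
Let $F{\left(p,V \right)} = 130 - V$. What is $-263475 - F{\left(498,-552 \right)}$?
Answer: $-264157$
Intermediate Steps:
$-263475 - F{\left(498,-552 \right)} = -263475 - \left(130 - -552\right) = -263475 - \left(130 + 552\right) = -263475 - 682 = -264157$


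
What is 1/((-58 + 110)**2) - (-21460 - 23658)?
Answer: 121999073/2704 ≈ 45118.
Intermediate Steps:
1/((-58 + 110)**2) - (-21460 - 23658) = 1/(52**2) - 1*(-45118) = 1/2704 + 45118 = 121999073/2704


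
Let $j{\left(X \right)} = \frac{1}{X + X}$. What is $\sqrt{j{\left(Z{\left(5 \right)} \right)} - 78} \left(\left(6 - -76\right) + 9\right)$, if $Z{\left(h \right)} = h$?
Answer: $\frac{91 i \sqrt{7790}}{10} \approx 803.17 i$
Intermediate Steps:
$j{\left(X \right)} = \frac{1}{2 X}$
$\sqrt{j{\left(Z{\left(5 \right)} \right)} - 78} \left(\left(6 - -76\right) + 9\right) = \sqrt{\frac{1}{2 \cdot 5} - 78} \left(\left(6 - -76\right) + 9\right) = \sqrt{\frac{1}{2} \cdot \frac{1}{5} - 78} \left(\left(6 + 76\right) + 9\right) = \sqrt{\frac{1}{10} - 78} \left(82 + 9\right) = \sqrt{- \frac{779}{10}} \cdot 91 = \frac{i \sqrt{7790}}{10} \cdot 91 = \frac{91 i \sqrt{7790}}{10}$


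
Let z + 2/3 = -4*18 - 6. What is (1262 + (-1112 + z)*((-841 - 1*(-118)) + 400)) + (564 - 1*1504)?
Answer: 1154722/3 ≈ 3.8491e+5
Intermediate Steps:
z = -236/3 (z = -⅔ + (-4*18 - 6) = -⅔ + (-72 - 6) = -⅔ - 78 = -236/3 ≈ -78.667)
(1262 + (-1112 + z)*((-841 - 1*(-118)) + 400)) + (564 - 1*1504) = (1262 + (-1112 - 236/3)*((-841 - 1*(-118)) + 400)) + (564 - 1*1504) = (1262 - 3572*((-841 + 118) + 400)/3) + (564 - 1504) = (1262 - 3572*(-723 + 400)/3) - 940 = (1262 - 3572/3*(-323)) - 940 = (1262 + 1153756/3) - 940 = 1157542/3 - 940 = 1154722/3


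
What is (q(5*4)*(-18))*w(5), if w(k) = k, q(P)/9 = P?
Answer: -16200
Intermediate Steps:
q(P) = 9*P
(q(5*4)*(-18))*w(5) = ((9*(5*4))*(-18))*5 = ((9*20)*(-18))*5 = (180*(-18))*5 = -3240*5 = -16200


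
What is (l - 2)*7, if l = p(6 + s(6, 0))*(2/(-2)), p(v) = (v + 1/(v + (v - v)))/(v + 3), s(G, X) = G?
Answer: -707/36 ≈ -19.639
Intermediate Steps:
p(v) = (v + 1/v)/(3 + v) (p(v) = (v + 1/(v + 0))/(3 + v) = (v + 1/v)/(3 + v))
l = -29/36 (l = ((1 + (6 + 6)**2)/((6 + 6)*(3 + (6 + 6))))*(2/(-2)) = ((1 + 12**2)/(12*(3 + 12)))*(2*(-1/2)) = ((1/12)*(1 + 144)/15)*(-1) = ((1/12)*(1/15)*145)*(-1) = (29/36)*(-1) = -29/36 ≈ -0.80556)
(l - 2)*7 = (-29/36 - 2)*7 = -101/36*7 = -707/36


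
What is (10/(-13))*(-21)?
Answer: 210/13 ≈ 16.154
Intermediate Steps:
(10/(-13))*(-21) = -1/13*10*(-21) = -10/13*(-21) = 210/13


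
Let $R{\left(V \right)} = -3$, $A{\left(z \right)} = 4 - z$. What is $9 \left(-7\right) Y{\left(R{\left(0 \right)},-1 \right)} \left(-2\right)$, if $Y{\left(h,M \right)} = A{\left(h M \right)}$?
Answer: $126$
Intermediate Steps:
$Y{\left(h,M \right)} = 4 - M h$ ($Y{\left(h,M \right)} = 4 - h M = 4 - M h$)
$9 \left(-7\right) Y{\left(R{\left(0 \right)},-1 \right)} \left(-2\right) = 9 \left(-7\right) \left(4 - \left(-1\right) \left(-3\right)\right) \left(-2\right) = - 63 \left(4 - 3\right) \left(-2\right) = - 63 \cdot 1 \left(-2\right) = \left(-63\right) \left(-2\right) = 126$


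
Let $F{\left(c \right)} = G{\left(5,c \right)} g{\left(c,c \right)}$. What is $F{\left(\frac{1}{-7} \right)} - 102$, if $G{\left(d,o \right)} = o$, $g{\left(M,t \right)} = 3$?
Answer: $- \frac{717}{7} \approx -102.43$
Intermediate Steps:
$F{\left(c \right)} = 3 c$ ($F{\left(c \right)} = c 3 = 3 c$)
$F{\left(\frac{1}{-7} \right)} - 102 = \frac{3}{-7} - 102 = 3 \left(- \frac{1}{7}\right) - 102 = - \frac{3}{7} - 102 = - \frac{717}{7}$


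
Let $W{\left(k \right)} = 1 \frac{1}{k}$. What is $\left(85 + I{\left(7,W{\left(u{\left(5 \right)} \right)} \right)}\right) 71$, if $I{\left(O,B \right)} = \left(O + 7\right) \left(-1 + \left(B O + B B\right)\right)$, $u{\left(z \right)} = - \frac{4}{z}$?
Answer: $- \frac{16827}{8} \approx -2103.4$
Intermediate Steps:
$W{\left(k \right)} = \frac{1}{k}$
$I{\left(O,B \right)} = \left(7 + O\right) \left(-1 + B^{2} + B O\right)$ ($I{\left(O,B \right)} = \left(7 + O\right) \left(-1 + \left(B O + B^{2}\right)\right) = \left(7 + O\right) \left(-1 + \left(B^{2} + B O\right)\right) = \left(7 + O\right) \left(-1 + B^{2} + B O\right)$)
$\left(85 + I{\left(7,W{\left(u{\left(5 \right)} \right)} \right)}\right) 71 = \left(85 + \left(-7 - 7 + 7 \left(\frac{1}{\left(-4\right) \frac{1}{5}}\right)^{2} + \frac{7^{2}}{\left(-4\right) \frac{1}{5}} + 7 \left(\frac{1}{\left(-4\right) \frac{1}{5}}\right)^{2} + 7 \frac{1}{\left(-4\right) \frac{1}{5}} \cdot 7\right)\right) 71 = \left(85 + \left(-7 - 7 + 7 \left(\frac{1}{\left(-4\right) \frac{1}{5}}\right)^{2} + \frac{1}{\left(-4\right) \frac{1}{5}} \cdot 49 + 7 \left(\frac{1}{\left(-4\right) \frac{1}{5}}\right)^{2} + 7 \frac{1}{\left(-4\right) \frac{1}{5}} \cdot 7\right)\right) 71 = \left(85 + \left(-7 - 7 + 7 \left(\frac{1}{- \frac{4}{5}}\right)^{2} + \frac{1}{- \frac{4}{5}} \cdot 49 + 7 \left(\frac{1}{- \frac{4}{5}}\right)^{2} + 7 \frac{1}{- \frac{4}{5}} \cdot 7\right)\right) 71 = \left(85 + \left(-7 - 7 + 7 \left(- \frac{5}{4}\right)^{2} - \frac{245}{4} + 7 \left(- \frac{5}{4}\right)^{2} + 7 \left(- \frac{5}{4}\right) 7\right)\right) 71 = \left(85 - \frac{917}{8}\right) 71 = \left(- \frac{237}{8}\right) 71 = - \frac{16827}{8}$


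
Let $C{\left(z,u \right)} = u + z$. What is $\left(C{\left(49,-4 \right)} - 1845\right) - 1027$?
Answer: $-2827$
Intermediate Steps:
$\left(C{\left(49,-4 \right)} - 1845\right) - 1027 = \left(\left(-4 + 49\right) - 1845\right) - 1027 = \left(45 - 1845\right) - 1027 = -1800 - 1027 = -2827$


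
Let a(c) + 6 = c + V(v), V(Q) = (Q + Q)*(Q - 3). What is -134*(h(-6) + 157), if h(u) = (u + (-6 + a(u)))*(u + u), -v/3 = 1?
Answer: -1742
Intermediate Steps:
v = -3 (v = -3*1 = -3)
V(Q) = 2*Q*(-3 + Q) (V(Q) = (2*Q)*(-3 + Q) = 2*Q*(-3 + Q))
a(c) = 30 + c (a(c) = -6 + (c + 2*(-3)*(-3 - 3)) = -6 + (c + 2*(-3)*(-6)) = -6 + (c + 36) = -6 + (36 + c) = 30 + c)
h(u) = 2*u*(24 + 2*u) (h(u) = (u + (-6 + (30 + u)))*(u + u) = (u + (24 + u))*(2*u) = (24 + 2*u)*(2*u) = 2*u*(24 + 2*u))
-134*(h(-6) + 157) = -134*(4*(-6)*(12 - 6) + 157) = -134*(4*(-6)*6 + 157) = -134*(-144 + 157) = -134*13 = -1742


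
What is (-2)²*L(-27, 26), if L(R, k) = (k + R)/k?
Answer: -2/13 ≈ -0.15385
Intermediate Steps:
L(R, k) = (R + k)/k
(-2)²*L(-27, 26) = (-2)²*((-27 + 26)/26) = 4*((1/26)*(-1)) = 4*(-1/26) = -2/13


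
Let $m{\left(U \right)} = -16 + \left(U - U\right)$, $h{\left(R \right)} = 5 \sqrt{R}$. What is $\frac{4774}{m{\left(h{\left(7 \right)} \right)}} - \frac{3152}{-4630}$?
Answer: $- \frac{5513297}{18520} \approx -297.69$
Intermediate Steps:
$m{\left(U \right)} = -16$ ($m{\left(U \right)} = -16 + 0 = -16$)
$\frac{4774}{m{\left(h{\left(7 \right)} \right)}} - \frac{3152}{-4630} = \frac{4774}{-16} - \frac{3152}{-4630} = 4774 \left(- \frac{1}{16}\right) - - \frac{1576}{2315} = - \frac{2387}{8} + \frac{1576}{2315} = - \frac{5513297}{18520}$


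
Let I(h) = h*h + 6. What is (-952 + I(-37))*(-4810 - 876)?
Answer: -2405178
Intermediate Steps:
I(h) = 6 + h² (I(h) = h² + 6 = 6 + h²)
(-952 + I(-37))*(-4810 - 876) = (-952 + (6 + (-37)²))*(-4810 - 876) = (-952 + (6 + 1369))*(-5686) = (-952 + 1375)*(-5686) = 423*(-5686) = -2405178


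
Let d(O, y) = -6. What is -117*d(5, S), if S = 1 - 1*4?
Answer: 702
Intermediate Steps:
S = -3 (S = 1 - 4 = -3)
-117*d(5, S) = -117*(-6) = 702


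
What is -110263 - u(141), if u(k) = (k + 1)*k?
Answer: -130285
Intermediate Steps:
u(k) = k*(1 + k) (u(k) = (1 + k)*k = k*(1 + k))
-110263 - u(141) = -110263 - 141*(1 + 141) = -110263 - 141*142 = -110263 - 1*20022 = -110263 - 20022 = -130285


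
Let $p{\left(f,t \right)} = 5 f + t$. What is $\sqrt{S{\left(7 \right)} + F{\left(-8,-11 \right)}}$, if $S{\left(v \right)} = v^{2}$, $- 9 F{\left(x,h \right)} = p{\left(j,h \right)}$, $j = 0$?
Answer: $\frac{2 \sqrt{113}}{3} \approx 7.0868$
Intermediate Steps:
$p{\left(f,t \right)} = t + 5 f$
$F{\left(x,h \right)} = - \frac{h}{9}$ ($F{\left(x,h \right)} = - \frac{h + 5 \cdot 0}{9} = - \frac{h + 0}{9} = - \frac{h}{9}$)
$\sqrt{S{\left(7 \right)} + F{\left(-8,-11 \right)}} = \sqrt{7^{2} - - \frac{11}{9}} = \sqrt{49 + \frac{11}{9}} = \sqrt{\frac{452}{9}} = \frac{2 \sqrt{113}}{3}$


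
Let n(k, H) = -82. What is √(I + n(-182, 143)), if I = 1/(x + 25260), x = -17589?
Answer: I*√4825220091/7671 ≈ 9.0554*I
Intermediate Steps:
I = 1/7671 (I = 1/(-17589 + 25260) = 1/7671 ≈ 0.00013036)
√(I + n(-182, 143)) = √(1/7671 - 82) = √(-629021/7671) = I*√4825220091/7671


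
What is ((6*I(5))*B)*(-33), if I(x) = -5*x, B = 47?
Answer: 232650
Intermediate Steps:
((6*I(5))*B)*(-33) = ((6*(-5*5))*47)*(-33) = ((6*(-25))*47)*(-33) = -150*47*(-33) = -7050*(-33) = 232650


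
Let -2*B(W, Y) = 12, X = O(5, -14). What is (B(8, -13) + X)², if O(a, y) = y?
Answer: 400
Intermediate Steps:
X = -14
B(W, Y) = -6 (B(W, Y) = -½*12 = -6)
(B(8, -13) + X)² = (-6 - 14)² = (-20)² = 400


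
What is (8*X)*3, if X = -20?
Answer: -480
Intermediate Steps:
(8*X)*3 = (8*(-20))*3 = -160*3 = -480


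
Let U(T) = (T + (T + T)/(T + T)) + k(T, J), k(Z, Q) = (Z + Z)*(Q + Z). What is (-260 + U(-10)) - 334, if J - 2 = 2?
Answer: -483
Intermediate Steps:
J = 4 (J = 2 + 2 = 4)
k(Z, Q) = 2*Z*(Q + Z) (k(Z, Q) = (2*Z)*(Q + Z) = 2*Z*(Q + Z))
U(T) = 1 + T + 2*T*(4 + T) (U(T) = (T + (T + T)/(T + T)) + 2*T*(4 + T) = (T + (2*T)/((2*T))) + 2*T*(4 + T) = (T + (2*T)*(1/(2*T))) + 2*T*(4 + T) = (T + 1) + 2*T*(4 + T) = (1 + T) + 2*T*(4 + T) = 1 + T + 2*T*(4 + T))
(-260 + U(-10)) - 334 = (-260 + (1 - 10 + 2*(-10)*(4 - 10))) - 334 = (-260 + (1 - 10 + 2*(-10)*(-6))) - 334 = (-260 + (1 - 10 + 120)) - 334 = (-260 + 111) - 334 = -149 - 334 = -483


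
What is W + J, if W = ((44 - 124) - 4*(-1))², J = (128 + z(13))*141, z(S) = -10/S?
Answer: 308302/13 ≈ 23716.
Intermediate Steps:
J = 233214/13 (J = (128 - 10/13)*141 = (1654/13)*141 = 233214/13 ≈ 17940.)
W = 5776 (W = (-80 + 4)² = (-76)² = 5776)
W + J = 5776 + 233214/13 = 308302/13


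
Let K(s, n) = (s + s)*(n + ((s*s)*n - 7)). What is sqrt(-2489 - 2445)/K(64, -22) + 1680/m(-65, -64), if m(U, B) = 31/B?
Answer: -107520/31 - I*sqrt(4934)/11538048 ≈ -3468.4 - 6.0879e-6*I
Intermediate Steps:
K(s, n) = 2*s*(-7 + n + n*s**2) (K(s, n) = (2*s)*(n + (s**2*n - 7)) = (2*s)*(n + (n*s**2 - 7)) = (2*s)*(n + (-7 + n*s**2)) = (2*s)*(-7 + n + n*s**2) = 2*s*(-7 + n + n*s**2))
sqrt(-2489 - 2445)/K(64, -22) + 1680/m(-65, -64) = sqrt(-2489 - 2445)/((2*64*(-7 - 22 - 22*64**2))) + 1680/((31/(-64))) = sqrt(-4934)/((2*64*(-7 - 22 - 22*4096))) + 1680/((31*(-1/64))) = (I*sqrt(4934))/((2*64*(-7 - 22 - 90112))) + 1680/(-31/64) = (I*sqrt(4934))/((2*64*(-90141))) + 1680*(-64/31) = (I*sqrt(4934))/(-11538048) - 107520/31 = (I*sqrt(4934))*(-1/11538048) - 107520/31 = -I*sqrt(4934)/11538048 - 107520/31 = -107520/31 - I*sqrt(4934)/11538048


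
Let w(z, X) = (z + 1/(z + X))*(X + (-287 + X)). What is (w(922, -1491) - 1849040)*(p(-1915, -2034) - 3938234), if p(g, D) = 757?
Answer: 10895300993422641/569 ≈ 1.9148e+13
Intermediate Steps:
w(z, X) = (-287 + 2*X)*(z + 1/(X + z)) (w(z, X) = (z + 1/(X + z))*(-287 + 2*X) = (-287 + 2*X)*(z + 1/(X + z)))
(w(922, -1491) - 1849040)*(p(-1915, -2034) - 3938234) = ((-287 - 287*922² + 2*(-1491) - 287*(-1491)*922 + 2*(-1491)*922² + 2*922*(-1491)²)/(-1491 + 922) - 1849040)*(757 - 3938234) = ((-287 - 287*850084 - 2982 + 394539474 + 2*(-1491)*850084 + 2*922*2223081)/(-569) - 1849040)*(-3937477) = (-(-287 - 243974108 - 2982 + 394539474 - 2534950488 + 4099361364)/569 - 1849040)*(-3937477) = (-1/569*1714972973 - 1849040)*(-3937477) = (-1714972973/569 - 1849040)*(-3937477) = -2767076733/569*(-3937477) = 10895300993422641/569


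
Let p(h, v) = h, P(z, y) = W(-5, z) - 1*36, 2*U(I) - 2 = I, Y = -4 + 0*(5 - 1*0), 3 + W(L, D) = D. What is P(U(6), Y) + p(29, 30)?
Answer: -6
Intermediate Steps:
W(L, D) = -3 + D
Y = -4 (Y = -4 + 0*(5 + 0) = -4 + 0*5 = -4 + 0 = -4)
U(I) = 1 + I/2
P(z, y) = -39 + z (P(z, y) = (-3 + z) - 1*36 = (-3 + z) - 36 = -39 + z)
P(U(6), Y) + p(29, 30) = (-39 + (1 + (½)*6)) + 29 = (-39 + (1 + 3)) + 29 = (-39 + 4) + 29 = -35 + 29 = -6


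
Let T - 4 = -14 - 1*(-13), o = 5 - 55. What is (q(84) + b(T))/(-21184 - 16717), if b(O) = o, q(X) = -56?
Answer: 106/37901 ≈ 0.0027968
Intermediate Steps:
o = -50
T = 3 (T = 4 + (-14 - 1*(-13)) = 4 + (-14 + 13) = 4 - 1 = 3)
b(O) = -50
(q(84) + b(T))/(-21184 - 16717) = (-56 - 50)/(-21184 - 16717) = -106/(-37901) = -106*(-1/37901) = 106/37901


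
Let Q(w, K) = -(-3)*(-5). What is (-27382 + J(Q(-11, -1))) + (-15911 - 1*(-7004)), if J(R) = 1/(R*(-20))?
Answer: -10886699/300 ≈ -36289.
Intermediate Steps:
Q(w, K) = -15 (Q(w, K) = -1*15 = -15)
J(R) = -1/(20*R) (J(R) = 1/(-20*R) = -1/(20*R))
(-27382 + J(Q(-11, -1))) + (-15911 - 1*(-7004)) = (-27382 - 1/20/(-15)) + (-15911 - 1*(-7004)) = (-27382 - 1/20*(-1/15)) + (-15911 + 7004) = (-27382 + 1/300) - 8907 = -8214599/300 - 8907 = -10886699/300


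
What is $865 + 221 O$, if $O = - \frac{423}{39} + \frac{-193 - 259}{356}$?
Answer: $- \frac{161321}{89} \approx -1812.6$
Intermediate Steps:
$O = - \frac{14018}{1157}$ ($O = \left(-423\right) \frac{1}{39} + \left(-193 - 259\right) \frac{1}{356} = - \frac{141}{13} - \frac{113}{89} = - \frac{14018}{1157} \approx -12.116$)
$865 + 221 O = 865 + 221 \left(- \frac{14018}{1157}\right) = 865 - \frac{238306}{89} = - \frac{161321}{89}$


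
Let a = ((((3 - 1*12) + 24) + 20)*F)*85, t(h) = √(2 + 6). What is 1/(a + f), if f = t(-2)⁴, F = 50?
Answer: 1/148814 ≈ 6.7198e-6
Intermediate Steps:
t(h) = 2*√2 (t(h) = √8 = 2*√2)
f = 64 (f = (2*√2)⁴ = 64)
a = 148750 (a = ((((3 - 1*12) + 24) + 20)*50)*85 = ((((3 - 12) + 24) + 20)*50)*85 = (((-9 + 24) + 20)*50)*85 = ((15 + 20)*50)*85 = (35*50)*85 = 1750*85 = 148750)
1/(a + f) = 1/(148750 + 64) = 1/148814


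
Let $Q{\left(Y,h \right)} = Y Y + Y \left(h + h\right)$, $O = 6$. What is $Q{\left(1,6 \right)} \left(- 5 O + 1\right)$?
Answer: $-377$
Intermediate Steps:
$Q{\left(Y,h \right)} = Y^{2} + 2 Y h$ ($Q{\left(Y,h \right)} = Y^{2} + Y 2 h = Y^{2} + 2 Y h$)
$Q{\left(1,6 \right)} \left(- 5 O + 1\right) = 1 \left(1 + 2 \cdot 6\right) \left(\left(-5\right) 6 + 1\right) = 1 \left(1 + 12\right) \left(-30 + 1\right) = 1 \cdot 13 \left(-29\right) = 13 \left(-29\right) = -377$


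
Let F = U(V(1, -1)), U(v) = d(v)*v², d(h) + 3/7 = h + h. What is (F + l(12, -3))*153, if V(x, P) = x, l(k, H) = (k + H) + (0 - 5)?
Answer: 5967/7 ≈ 852.43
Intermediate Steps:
d(h) = -3/7 + 2*h (d(h) = -3/7 + (h + h) = -3/7 + 2*h)
l(k, H) = -5 + H + k (l(k, H) = (H + k) - 5 = -5 + H + k)
U(v) = v²*(-3/7 + 2*v) (U(v) = (-3/7 + 2*v)*v² = v²*(-3/7 + 2*v))
F = 11/7 (F = (⅐)*1²*(-3 + 14*1) = (⅐)*1*(-3 + 14) = (⅐)*1*11 = 11/7 ≈ 1.5714)
(F + l(12, -3))*153 = (11/7 + (-5 - 3 + 12))*153 = (11/7 + 4)*153 = (39/7)*153 = 5967/7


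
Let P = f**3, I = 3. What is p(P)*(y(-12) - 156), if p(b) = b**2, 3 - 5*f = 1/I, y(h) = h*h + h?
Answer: -2097152/3796875 ≈ -0.55234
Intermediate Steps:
y(h) = h + h**2 (y(h) = h**2 + h = h + h**2)
f = 8/15 (f = 3/5 - 1/5/3 = 3/5 - 1/5*1/3 = 3/5 - 1/15 = 8/15 ≈ 0.53333)
P = 512/3375 (P = (8/15)**3 = 512/3375 ≈ 0.15170)
p(P)*(y(-12) - 156) = (512/3375)**2*(-12*(1 - 12) - 156) = 262144*(-12*(-11) - 156)/11390625 = 262144*(132 - 156)/11390625 = (262144/11390625)*(-24) = -2097152/3796875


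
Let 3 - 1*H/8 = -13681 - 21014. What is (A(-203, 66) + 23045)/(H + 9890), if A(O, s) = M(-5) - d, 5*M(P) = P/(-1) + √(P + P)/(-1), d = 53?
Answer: 22993/287474 - I*√10/1437370 ≈ 0.079983 - 2.2e-6*I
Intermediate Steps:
H = 277584 (H = 24 - 8*(-13681 - 21014) = 24 - 8*(-34695) = 24 + 277560 = 277584)
M(P) = -P/5 - √2*√P/5 (M(P) = (P/(-1) + √(P + P)/(-1))/5 = (P*(-1) + √(2*P)*(-1))/5 = (-P + (√2*√P)*(-1))/5 = (-P - √2*√P)/5 = -P/5 - √2*√P/5)
A(O, s) = -52 - I*√10/5 (A(O, s) = (-⅕*(-5) - √2*√(-5)/5) - 1*53 = (1 - √2*I*√5/5) - 53 = (1 - I*√10/5) - 53 = -52 - I*√10/5)
(A(-203, 66) + 23045)/(H + 9890) = ((-52 - I*√10/5) + 23045)/(277584 + 9890) = (22993 - I*√10/5)/287474 = (22993 - I*√10/5)*(1/287474) = 22993/287474 - I*√10/1437370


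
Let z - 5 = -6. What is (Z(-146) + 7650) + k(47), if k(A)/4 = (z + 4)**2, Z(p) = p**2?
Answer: 29002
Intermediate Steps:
z = -1 (z = 5 - 6 = -1)
k(A) = 36 (k(A) = 4*(-1 + 4)**2 = 4*3**2 = 4*9 = 36)
(Z(-146) + 7650) + k(47) = ((-146)**2 + 7650) + 36 = (21316 + 7650) + 36 = 28966 + 36 = 29002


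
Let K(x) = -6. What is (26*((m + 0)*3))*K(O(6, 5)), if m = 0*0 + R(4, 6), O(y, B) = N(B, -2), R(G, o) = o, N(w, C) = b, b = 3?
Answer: -2808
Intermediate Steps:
N(w, C) = 3
O(y, B) = 3
m = 6 (m = 0*0 + 6 = 0 + 6 = 6)
(26*((m + 0)*3))*K(O(6, 5)) = (26*((6 + 0)*3))*(-6) = (26*(6*3))*(-6) = (26*18)*(-6) = 468*(-6) = -2808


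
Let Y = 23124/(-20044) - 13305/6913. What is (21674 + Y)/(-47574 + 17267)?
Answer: -750703330574/1049866090201 ≈ -0.71505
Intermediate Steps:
Y = -106635408/34641043 (Y = 23124*(-1/20044) - 13305*1/6913 = -5781/5011 - 13305/6913 = -106635408/34641043 ≈ -3.0783)
(21674 + Y)/(-47574 + 17267) = (21674 - 106635408/34641043)/(-47574 + 17267) = (750703330574/34641043)/(-30307) = (750703330574/34641043)*(-1/30307) = -750703330574/1049866090201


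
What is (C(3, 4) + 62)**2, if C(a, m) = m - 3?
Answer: 3969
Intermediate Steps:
C(a, m) = -3 + m
(C(3, 4) + 62)**2 = ((-3 + 4) + 62)**2 = (1 + 62)**2 = 63**2 = 3969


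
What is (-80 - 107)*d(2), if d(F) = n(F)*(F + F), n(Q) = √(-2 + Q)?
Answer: 0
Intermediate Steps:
d(F) = 2*F*√(-2 + F) (d(F) = √(-2 + F)*(F + F) = √(-2 + F)*(2*F) = 2*F*√(-2 + F))
(-80 - 107)*d(2) = (-80 - 107)*(2*2*√(-2 + 2)) = -374*2*√0 = -374*2*0 = -187*0 = 0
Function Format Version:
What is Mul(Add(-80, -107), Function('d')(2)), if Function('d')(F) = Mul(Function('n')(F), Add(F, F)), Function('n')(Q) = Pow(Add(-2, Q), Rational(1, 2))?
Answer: 0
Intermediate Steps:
Function('d')(F) = Mul(2, F, Pow(Add(-2, F), Rational(1, 2))) (Function('d')(F) = Mul(Pow(Add(-2, F), Rational(1, 2)), Add(F, F)) = Mul(Pow(Add(-2, F), Rational(1, 2)), Mul(2, F)) = Mul(2, F, Pow(Add(-2, F), Rational(1, 2))))
Mul(Add(-80, -107), Function('d')(2)) = Mul(Add(-80, -107), Mul(2, 2, Pow(Add(-2, 2), Rational(1, 2)))) = Mul(-187, Mul(2, 2, Pow(0, Rational(1, 2)))) = Mul(-187, Mul(2, 2, 0)) = Mul(-187, 0) = 0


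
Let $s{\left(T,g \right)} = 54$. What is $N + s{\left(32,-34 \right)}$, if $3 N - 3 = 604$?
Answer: $\frac{769}{3} \approx 256.33$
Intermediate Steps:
$N = \frac{607}{3}$ ($N = 1 + \frac{1}{3} \cdot 604 = 1 + \frac{604}{3} = \frac{607}{3} \approx 202.33$)
$N + s{\left(32,-34 \right)} = \frac{607}{3} + 54 = \frac{769}{3}$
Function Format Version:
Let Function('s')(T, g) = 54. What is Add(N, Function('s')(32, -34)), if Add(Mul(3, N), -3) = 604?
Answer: Rational(769, 3) ≈ 256.33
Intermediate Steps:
N = Rational(607, 3) (N = Add(1, Mul(Rational(1, 3), 604)) = Add(1, Rational(604, 3)) = Rational(607, 3) ≈ 202.33)
Add(N, Function('s')(32, -34)) = Add(Rational(607, 3), 54) = Rational(769, 3)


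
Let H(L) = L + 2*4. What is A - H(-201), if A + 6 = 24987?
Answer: 25174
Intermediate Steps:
H(L) = 8 + L (H(L) = L + 8 = 8 + L)
A = 24981 (A = -6 + 24987 = 24981)
A - H(-201) = 24981 - (8 - 201) = 24981 - 1*(-193) = 24981 + 193 = 25174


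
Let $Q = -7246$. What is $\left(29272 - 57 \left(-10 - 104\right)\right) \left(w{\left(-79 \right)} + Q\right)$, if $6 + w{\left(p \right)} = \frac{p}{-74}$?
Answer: $- \frac{9596536565}{37} \approx -2.5937 \cdot 10^{8}$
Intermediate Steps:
$w{\left(p \right)} = -6 - \frac{p}{74}$ ($w{\left(p \right)} = -6 + \frac{p}{-74} = -6 + p \left(- \frac{1}{74}\right) = -6 - \frac{p}{74}$)
$\left(29272 - 57 \left(-10 - 104\right)\right) \left(w{\left(-79 \right)} + Q\right) = \left(29272 - 57 \left(-10 - 104\right)\right) \left(\left(-6 - - \frac{79}{74}\right) - 7246\right) = \left(29272 - -6498\right) \left(\left(-6 + \frac{79}{74}\right) - 7246\right) = \left(29272 + 6498\right) \left(- \frac{365}{74} - 7246\right) = 35770 \left(- \frac{536569}{74}\right) = - \frac{9596536565}{37}$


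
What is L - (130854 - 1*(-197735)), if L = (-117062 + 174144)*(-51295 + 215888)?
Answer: 9394969037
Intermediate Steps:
L = 9395297626 (L = 57082*164593 = 9395297626)
L - (130854 - 1*(-197735)) = 9395297626 - (130854 - 1*(-197735)) = 9395297626 - (130854 + 197735) = 9395297626 - 1*328589 = 9395297626 - 328589 = 9394969037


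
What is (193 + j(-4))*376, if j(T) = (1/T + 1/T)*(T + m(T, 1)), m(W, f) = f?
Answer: 73132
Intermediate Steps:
j(T) = 2*(1 + T)/T (j(T) = (1/T + 1/T)*(T + 1) = (1/T + 1/T)*(1 + T) = (2/T)*(1 + T) = 2*(1 + T)/T)
(193 + j(-4))*376 = (193 + (2 + 2/(-4)))*376 = (193 + (2 + 2*(-¼)))*376 = (193 + (2 - ½))*376 = (193 + 3/2)*376 = (389/2)*376 = 73132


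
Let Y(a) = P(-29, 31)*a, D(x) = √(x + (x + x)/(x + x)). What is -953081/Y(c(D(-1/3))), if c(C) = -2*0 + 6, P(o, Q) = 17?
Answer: -953081/102 ≈ -9343.9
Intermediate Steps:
D(x) = √(1 + x) (D(x) = √(x + (2*x)/((2*x))) = √(x + (2*x)*(1/(2*x))) = √(x + 1) = √(1 + x))
c(C) = 6 (c(C) = 0 + 6 = 6)
Y(a) = 17*a
-953081/Y(c(D(-1/3))) = -953081/(17*6) = -953081/102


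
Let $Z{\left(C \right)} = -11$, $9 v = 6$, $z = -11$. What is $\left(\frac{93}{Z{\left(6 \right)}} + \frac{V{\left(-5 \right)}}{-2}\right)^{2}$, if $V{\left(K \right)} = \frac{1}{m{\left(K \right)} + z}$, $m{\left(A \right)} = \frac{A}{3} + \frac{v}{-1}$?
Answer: $\frac{54863649}{774400} \approx 70.847$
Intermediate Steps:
$v = \frac{2}{3}$ ($v = \frac{1}{9} \cdot 6 = \frac{2}{3} \approx 0.66667$)
$m{\left(A \right)} = - \frac{2}{3} + \frac{A}{3}$ ($m{\left(A \right)} = \frac{A}{3} + \frac{2}{3 \left(-1\right)} = A \frac{1}{3} + \frac{2}{3} \left(-1\right) = \frac{A}{3} - \frac{2}{3} = - \frac{2}{3} + \frac{A}{3}$)
$V{\left(K \right)} = \frac{1}{- \frac{35}{3} + \frac{K}{3}}$ ($V{\left(K \right)} = \frac{1}{\left(- \frac{2}{3} + \frac{K}{3}\right) - 11} = \frac{1}{- \frac{35}{3} + \frac{K}{3}}$)
$\left(\frac{93}{Z{\left(6 \right)}} + \frac{V{\left(-5 \right)}}{-2}\right)^{2} = \left(\frac{93}{-11} + \frac{3 \frac{1}{-35 - 5}}{-2}\right)^{2} = \left(93 \left(- \frac{1}{11}\right) + \frac{3}{-40} \left(- \frac{1}{2}\right)\right)^{2} = \left(- \frac{93}{11} + 3 \left(- \frac{1}{40}\right) \left(- \frac{1}{2}\right)\right)^{2} = \left(- \frac{93}{11} - - \frac{3}{80}\right)^{2} = \left(- \frac{93}{11} + \frac{3}{80}\right)^{2} = \left(- \frac{7407}{880}\right)^{2} = \frac{54863649}{774400}$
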